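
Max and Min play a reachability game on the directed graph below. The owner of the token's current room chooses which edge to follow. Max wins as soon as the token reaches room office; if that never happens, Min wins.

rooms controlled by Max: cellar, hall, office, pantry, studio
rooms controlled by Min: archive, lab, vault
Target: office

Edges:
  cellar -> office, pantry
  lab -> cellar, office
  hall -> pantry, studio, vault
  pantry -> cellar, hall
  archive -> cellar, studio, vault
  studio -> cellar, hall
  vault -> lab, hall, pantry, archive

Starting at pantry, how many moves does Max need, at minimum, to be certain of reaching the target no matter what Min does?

A0 = {office}
A1: add {cellar} — cellar (Max) has cellar→office.
A2: add {lab, pantry, studio} — lab (Min): all of {cellar, office} already in; pantry (Max) has pantry→cellar; studio (Max) has studio→cellar.
pantry enters the attractor at level 2, so Max can force the target in 2 moves from there.

2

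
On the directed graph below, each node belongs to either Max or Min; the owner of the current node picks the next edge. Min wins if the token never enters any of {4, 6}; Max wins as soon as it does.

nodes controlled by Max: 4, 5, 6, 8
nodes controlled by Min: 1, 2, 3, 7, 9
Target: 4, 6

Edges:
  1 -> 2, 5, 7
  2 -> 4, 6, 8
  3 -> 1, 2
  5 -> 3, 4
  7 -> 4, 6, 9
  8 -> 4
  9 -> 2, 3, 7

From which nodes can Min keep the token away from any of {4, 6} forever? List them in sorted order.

A0 = {4, 6}
A1: add {5, 8} — 5 (Max) has 5→4; 8 (Max) has 8→4.
A2: add {2} — 2 (Min): all of {4, 6, 8} already in.
A3 = A2; e.g. 1 (Min) can still go to 7. Fixed point.
Max's attractor = {2, 4, 5, 6, 8}; Min avoids the target exactly from the complement.

1, 3, 7, 9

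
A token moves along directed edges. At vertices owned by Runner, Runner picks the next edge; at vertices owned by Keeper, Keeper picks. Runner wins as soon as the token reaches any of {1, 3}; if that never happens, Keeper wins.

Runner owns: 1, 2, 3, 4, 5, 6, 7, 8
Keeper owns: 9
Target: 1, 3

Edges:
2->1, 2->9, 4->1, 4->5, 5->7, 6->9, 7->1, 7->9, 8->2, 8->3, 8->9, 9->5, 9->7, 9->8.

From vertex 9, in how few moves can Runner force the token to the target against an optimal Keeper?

3

A0 = {1, 3}
A1: add {2, 4, 7, 8} — 2 (Runner) has 2→1; 4 (Runner) has 4→1; 7 (Runner) has 7→1; 8 (Runner) has 8→3.
A2: add {5} — 5 (Runner) has 5→7.
A3: add {9} — 9 (Keeper): all of {5, 7, 8} already in.
9 enters the attractor at level 3, so Runner can force the target in 3 moves from there.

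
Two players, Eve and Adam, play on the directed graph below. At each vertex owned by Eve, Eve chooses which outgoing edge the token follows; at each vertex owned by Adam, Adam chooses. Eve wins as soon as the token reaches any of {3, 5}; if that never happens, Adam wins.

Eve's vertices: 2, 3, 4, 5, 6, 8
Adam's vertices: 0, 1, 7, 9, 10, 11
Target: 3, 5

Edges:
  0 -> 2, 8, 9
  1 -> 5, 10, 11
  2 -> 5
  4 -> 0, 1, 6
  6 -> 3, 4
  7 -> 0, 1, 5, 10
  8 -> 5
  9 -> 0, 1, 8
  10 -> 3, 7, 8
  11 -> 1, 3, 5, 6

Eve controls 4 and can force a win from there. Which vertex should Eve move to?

A0 = {3, 5}
A1: add {2, 6, 8} — 2 (Eve) has 2→5; 6 (Eve) has 6→3; 8 (Eve) has 8→5.
A2: add {4} — 4 (Eve) has 4→6.
A3 = A2; e.g. 0 (Adam) can still go to 9. Fixed point.
From 4, successor 6 is in the attractor (rank 1); the other successors 0, 1 are not.

6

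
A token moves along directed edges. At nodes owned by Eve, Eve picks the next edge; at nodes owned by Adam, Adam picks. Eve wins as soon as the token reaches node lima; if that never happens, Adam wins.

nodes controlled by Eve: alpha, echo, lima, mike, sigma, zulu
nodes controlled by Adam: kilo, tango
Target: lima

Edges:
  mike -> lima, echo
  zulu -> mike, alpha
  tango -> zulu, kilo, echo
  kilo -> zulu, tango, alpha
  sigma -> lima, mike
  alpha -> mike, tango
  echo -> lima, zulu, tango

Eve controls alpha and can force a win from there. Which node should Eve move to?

A0 = {lima}
A1: add {echo, mike, sigma} — mike (Eve) has mike→lima; sigma (Eve) has sigma→lima; echo (Eve) has echo→lima.
A2: add {alpha, zulu} — zulu (Eve) has zulu→mike; alpha (Eve) has alpha→mike.
A3 = A2; e.g. tango (Adam) can still go to kilo. Fixed point.
From alpha, successor mike is in the attractor (rank 1); the other successor tango is not.

mike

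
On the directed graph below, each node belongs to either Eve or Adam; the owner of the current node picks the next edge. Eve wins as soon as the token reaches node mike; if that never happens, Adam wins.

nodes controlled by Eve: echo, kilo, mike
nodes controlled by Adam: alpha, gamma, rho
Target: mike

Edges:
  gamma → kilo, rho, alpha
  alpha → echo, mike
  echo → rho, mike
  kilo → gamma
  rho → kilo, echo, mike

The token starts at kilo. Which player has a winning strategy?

Adam

A0 = {mike}
A1: add {echo} — echo (Eve) has echo→mike.
A2: add {alpha} — alpha (Adam): all of {echo, mike} already in.
A3 = A2; e.g. kilo (Eve) has no edge into A2. Fixed point.
kilo never enters the attractor, so Adam can avoid the target forever.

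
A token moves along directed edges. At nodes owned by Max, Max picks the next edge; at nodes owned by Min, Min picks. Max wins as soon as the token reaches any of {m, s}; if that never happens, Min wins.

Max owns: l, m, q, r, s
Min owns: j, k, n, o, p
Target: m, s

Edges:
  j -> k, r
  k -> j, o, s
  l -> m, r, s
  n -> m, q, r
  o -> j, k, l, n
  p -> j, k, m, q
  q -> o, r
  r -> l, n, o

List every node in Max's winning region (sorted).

l, m, n, q, r, s

A0 = {m, s}
A1: add {l} — l (Max) has l→m.
A2: add {r} — r (Max) has r→l.
A3: add {q} — q (Max) has q→r.
A4: add {n} — n (Min): all of {m, q, r} already in.
A5 = A4; e.g. j (Min) can still go to k. Fixed point.
Max's winning region = {l, m, n, q, r, s}.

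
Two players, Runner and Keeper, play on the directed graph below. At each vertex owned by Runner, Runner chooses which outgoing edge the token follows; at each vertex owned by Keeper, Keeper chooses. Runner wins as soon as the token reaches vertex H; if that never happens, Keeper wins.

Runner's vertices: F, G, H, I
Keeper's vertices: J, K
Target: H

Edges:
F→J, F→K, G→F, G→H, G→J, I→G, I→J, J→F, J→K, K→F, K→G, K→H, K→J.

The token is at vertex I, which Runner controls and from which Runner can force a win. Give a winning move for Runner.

A0 = {H}
A1: add {G} — G (Runner) has G→H.
A2: add {I} — I (Runner) has I→G.
A3 = A2; e.g. F (Runner) has no edge into A2. Fixed point.
From I, successor G is in the attractor (rank 1); the other successor J is not.

G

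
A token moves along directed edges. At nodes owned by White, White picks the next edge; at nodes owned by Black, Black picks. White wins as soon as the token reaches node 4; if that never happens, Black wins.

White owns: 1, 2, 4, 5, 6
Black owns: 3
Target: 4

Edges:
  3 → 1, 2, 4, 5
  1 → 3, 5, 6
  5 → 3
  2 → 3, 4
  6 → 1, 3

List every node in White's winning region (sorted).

2, 4

A0 = {4}
A1: add {2} — 2 (White) has 2→4.
A2 = A1; e.g. 1 (White) has no edge into A1. Fixed point.
White's winning region = {2, 4}.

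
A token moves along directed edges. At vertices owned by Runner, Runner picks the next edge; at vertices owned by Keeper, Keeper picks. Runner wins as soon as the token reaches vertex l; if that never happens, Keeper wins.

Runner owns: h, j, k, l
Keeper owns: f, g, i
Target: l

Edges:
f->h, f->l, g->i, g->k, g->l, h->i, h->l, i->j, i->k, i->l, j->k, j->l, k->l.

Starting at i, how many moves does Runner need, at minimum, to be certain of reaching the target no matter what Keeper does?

A0 = {l}
A1: add {h, j, k} — h (Runner) has h→l; j (Runner) has j→l; k (Runner) has k→l.
A2: add {f, i} — f (Keeper): all of {h, l} already in; i (Keeper): all of {j, k, l} already in.
i enters the attractor at level 2, so Runner can force the target in 2 moves from there.

2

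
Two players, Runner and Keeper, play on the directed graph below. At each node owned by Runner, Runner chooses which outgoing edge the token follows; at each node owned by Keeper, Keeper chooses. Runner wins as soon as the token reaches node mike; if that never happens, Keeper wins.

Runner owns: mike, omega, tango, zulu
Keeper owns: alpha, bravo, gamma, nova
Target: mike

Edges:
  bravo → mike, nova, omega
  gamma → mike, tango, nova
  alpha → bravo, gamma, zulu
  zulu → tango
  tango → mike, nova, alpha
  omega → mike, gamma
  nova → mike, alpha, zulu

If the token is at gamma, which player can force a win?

A0 = {mike}
A1: add {omega, tango} — tango (Runner) has tango→mike; omega (Runner) has omega→mike.
A2: add {zulu} — zulu (Runner) has zulu→tango.
A3 = A2; e.g. bravo (Keeper) can still go to nova. Fixed point.
gamma never enters the attractor, so Keeper can avoid the target forever.

Keeper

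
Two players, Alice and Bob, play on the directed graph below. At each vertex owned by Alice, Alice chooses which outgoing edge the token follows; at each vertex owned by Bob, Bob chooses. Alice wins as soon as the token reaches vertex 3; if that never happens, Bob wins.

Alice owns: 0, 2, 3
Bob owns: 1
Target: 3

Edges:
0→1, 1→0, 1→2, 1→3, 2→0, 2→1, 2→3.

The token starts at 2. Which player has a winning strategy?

Alice

A0 = {3}
A1: add {2} — 2 (Alice) has 2→3.
A2 = A1; e.g. 0 (Alice) has no edge into A1. Fixed point.
2 ∈ A1, so Alice can force the target.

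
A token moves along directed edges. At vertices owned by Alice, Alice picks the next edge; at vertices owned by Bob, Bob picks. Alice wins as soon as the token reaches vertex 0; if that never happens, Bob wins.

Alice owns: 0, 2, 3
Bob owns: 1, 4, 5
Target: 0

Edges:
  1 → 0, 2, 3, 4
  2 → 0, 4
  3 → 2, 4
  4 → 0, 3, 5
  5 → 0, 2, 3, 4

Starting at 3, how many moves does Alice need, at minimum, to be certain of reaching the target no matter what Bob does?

2

A0 = {0}
A1: add {2} — 2 (Alice) has 2→0.
A2: add {3} — 3 (Alice) has 3→2.
A3 = A2; e.g. 1 (Bob) can still go to 4. Fixed point.
3 enters the attractor at level 2, so Alice can force the target in 2 moves from there.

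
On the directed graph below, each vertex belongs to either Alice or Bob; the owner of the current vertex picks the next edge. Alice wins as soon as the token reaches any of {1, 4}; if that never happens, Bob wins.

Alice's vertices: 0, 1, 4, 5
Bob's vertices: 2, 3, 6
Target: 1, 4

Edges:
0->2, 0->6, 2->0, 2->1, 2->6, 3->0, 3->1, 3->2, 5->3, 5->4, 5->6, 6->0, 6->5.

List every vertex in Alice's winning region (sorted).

1, 4, 5

A0 = {1, 4}
A1: add {5} — 5 (Alice) has 5→4.
A2 = A1; e.g. 0 (Alice) has no edge into A1. Fixed point.
Alice's winning region = {1, 4, 5}.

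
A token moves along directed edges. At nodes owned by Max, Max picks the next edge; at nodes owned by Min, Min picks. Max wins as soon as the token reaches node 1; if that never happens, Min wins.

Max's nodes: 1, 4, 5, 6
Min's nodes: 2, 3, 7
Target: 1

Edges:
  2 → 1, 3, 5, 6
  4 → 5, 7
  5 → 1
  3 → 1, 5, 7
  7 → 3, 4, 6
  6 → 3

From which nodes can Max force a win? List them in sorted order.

A0 = {1}
A1: add {5} — 5 (Max) has 5→1.
A2: add {4} — 4 (Max) has 4→5.
A3 = A2; e.g. 2 (Min) can still go to 3. Fixed point.
Max's winning region = {1, 4, 5}.

1, 4, 5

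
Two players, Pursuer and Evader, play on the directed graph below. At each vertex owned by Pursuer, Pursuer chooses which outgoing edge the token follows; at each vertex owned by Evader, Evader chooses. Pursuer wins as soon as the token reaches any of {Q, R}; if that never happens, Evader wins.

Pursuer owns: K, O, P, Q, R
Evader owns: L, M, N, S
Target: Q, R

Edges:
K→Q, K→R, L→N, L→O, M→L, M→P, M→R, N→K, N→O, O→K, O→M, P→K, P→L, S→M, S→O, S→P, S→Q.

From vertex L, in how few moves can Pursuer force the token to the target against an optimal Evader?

A0 = {Q, R}
A1: add {K} — K (Pursuer) has K→Q.
A2: add {O, P} — O (Pursuer) has O→K; P (Pursuer) has P→K.
A3: add {N} — N (Evader): all of {K, O} already in.
A4: add {L} — L (Evader): all of {N, O} already in.
L enters the attractor at level 4, so Pursuer can force the target in 4 moves from there.

4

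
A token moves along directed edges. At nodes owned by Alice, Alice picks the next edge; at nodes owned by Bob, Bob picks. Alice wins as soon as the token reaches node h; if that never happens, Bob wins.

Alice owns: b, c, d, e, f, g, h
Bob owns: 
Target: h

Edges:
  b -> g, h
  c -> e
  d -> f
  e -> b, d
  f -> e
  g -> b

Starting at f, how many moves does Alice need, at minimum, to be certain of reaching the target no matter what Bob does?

A0 = {h}
A1: add {b} — b (Alice) has b→h.
A2: add {e, g} — e (Alice) has e→b; g (Alice) has g→b.
A3: add {c, f} — c (Alice) has c→e; f (Alice) has f→e.
f enters the attractor at level 3, so Alice can force the target in 3 moves from there.

3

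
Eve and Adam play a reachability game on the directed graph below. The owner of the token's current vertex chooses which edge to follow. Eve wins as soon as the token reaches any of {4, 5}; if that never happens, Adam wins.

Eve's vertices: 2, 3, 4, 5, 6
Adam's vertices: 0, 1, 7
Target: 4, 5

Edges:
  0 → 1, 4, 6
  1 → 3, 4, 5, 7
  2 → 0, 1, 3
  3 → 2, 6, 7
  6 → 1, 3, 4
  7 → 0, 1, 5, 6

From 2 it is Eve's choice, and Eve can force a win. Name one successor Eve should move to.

3

A0 = {4, 5}
A1: add {6} — 6 (Eve) has 6→4.
A2: add {3} — 3 (Eve) has 3→6.
A3: add {2} — 2 (Eve) has 2→3.
A4 = A3; e.g. 0 (Adam) can still go to 1. Fixed point.
From 2, successor 3 is in the attractor (rank 2); the other successors 0, 1 are not.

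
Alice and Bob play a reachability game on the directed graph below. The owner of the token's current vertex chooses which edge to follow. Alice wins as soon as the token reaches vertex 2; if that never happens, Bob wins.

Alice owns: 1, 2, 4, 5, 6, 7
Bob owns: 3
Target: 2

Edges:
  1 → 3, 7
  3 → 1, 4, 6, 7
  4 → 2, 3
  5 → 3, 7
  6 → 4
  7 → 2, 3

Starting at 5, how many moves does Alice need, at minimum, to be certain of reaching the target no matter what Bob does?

2

A0 = {2}
A1: add {4, 7} — 4 (Alice) has 4→2; 7 (Alice) has 7→2.
A2: add {1, 5, 6} — 1 (Alice) has 1→7; 5 (Alice) has 5→7; 6 (Alice) has 6→4.
5 enters the attractor at level 2, so Alice can force the target in 2 moves from there.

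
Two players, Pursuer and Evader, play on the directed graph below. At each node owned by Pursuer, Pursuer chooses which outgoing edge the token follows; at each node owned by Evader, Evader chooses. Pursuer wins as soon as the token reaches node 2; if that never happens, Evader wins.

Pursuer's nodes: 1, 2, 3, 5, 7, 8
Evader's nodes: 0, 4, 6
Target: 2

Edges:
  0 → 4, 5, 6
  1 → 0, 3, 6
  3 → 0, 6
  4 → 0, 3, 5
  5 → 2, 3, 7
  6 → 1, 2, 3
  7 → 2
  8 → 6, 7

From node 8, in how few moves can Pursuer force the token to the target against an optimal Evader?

A0 = {2}
A1: add {5, 7} — 5 (Pursuer) has 5→2; 7 (Pursuer) has 7→2.
A2: add {8} — 8 (Pursuer) has 8→7.
A3 = A2; e.g. 0 (Evader) can still go to 4. Fixed point.
8 enters the attractor at level 2, so Pursuer can force the target in 2 moves from there.

2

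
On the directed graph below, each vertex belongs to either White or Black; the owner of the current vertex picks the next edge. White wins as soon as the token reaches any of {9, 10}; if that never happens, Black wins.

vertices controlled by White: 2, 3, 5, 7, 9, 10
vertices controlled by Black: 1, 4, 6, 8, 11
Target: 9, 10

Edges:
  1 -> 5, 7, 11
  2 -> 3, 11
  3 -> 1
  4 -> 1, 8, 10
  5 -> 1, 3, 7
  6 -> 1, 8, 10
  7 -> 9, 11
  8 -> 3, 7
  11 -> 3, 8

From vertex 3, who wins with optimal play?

Black

A0 = {9, 10}
A1: add {7} — 7 (White) has 7→9.
A2: add {5} — 5 (White) has 5→7.
A3 = A2; e.g. 1 (Black) can still go to 11. Fixed point.
3 never enters the attractor, so Black can avoid the target forever.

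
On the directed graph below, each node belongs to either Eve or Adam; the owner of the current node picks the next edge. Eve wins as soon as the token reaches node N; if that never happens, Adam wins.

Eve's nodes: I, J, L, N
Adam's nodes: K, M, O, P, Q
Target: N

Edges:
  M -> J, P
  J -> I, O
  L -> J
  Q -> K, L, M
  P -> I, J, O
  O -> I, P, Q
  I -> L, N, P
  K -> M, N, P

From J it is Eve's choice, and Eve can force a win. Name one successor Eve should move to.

I

A0 = {N}
A1: add {I} — I (Eve) has I→N.
A2: add {J} — J (Eve) has J→I.
A3: add {L} — L (Eve) has L→J.
A4 = A3; e.g. K (Adam) can still go to M. Fixed point.
From J, successor I is in the attractor (rank 1); the other successor O is not.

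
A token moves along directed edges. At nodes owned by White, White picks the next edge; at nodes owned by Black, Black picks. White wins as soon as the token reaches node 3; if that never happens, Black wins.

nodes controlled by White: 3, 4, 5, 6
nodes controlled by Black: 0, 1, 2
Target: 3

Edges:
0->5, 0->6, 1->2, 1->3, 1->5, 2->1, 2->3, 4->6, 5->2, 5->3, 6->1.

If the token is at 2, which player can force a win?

A0 = {3}
A1: add {5} — 5 (White) has 5→3.
A2 = A1; e.g. 0 (Black) can still go to 6. Fixed point.
2 never enters the attractor, so Black can avoid the target forever.

Black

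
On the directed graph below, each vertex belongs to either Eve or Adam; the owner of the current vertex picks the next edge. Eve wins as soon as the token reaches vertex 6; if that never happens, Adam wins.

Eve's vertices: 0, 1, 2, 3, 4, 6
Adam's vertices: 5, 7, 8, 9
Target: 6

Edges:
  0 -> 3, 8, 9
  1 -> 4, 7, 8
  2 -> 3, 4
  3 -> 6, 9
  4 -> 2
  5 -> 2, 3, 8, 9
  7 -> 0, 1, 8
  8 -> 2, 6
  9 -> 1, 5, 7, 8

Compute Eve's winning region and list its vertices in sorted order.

0, 1, 2, 3, 4, 6, 7, 8

A0 = {6}
A1: add {3} — 3 (Eve) has 3→6.
A2: add {0, 2} — 0 (Eve) has 0→3; 2 (Eve) has 2→3.
A3: add {4, 8} — 4 (Eve) has 4→2; 8 (Adam): all of {2, 6} already in.
A4: add {1} — 1 (Eve) has 1→4.
A5: add {7} — 7 (Adam): all of {0, 1, 8} already in.
A6 = A5; e.g. 5 (Adam) can still go to 9. Fixed point.
Eve's winning region = {0, 1, 2, 3, 4, 6, 7, 8}.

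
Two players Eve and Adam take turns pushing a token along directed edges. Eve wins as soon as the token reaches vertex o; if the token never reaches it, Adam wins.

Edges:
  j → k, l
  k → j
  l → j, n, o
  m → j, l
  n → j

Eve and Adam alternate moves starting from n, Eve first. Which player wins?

Track states (vertex, player-to-move).
A0 = {(o,Eve), (o,Adam)}
A1: add {(l,Eve)}.
A2 = A1; e.g. (j,Eve) stays out. (n,Eve) never enters ⇒ Adam avoids the target.

Adam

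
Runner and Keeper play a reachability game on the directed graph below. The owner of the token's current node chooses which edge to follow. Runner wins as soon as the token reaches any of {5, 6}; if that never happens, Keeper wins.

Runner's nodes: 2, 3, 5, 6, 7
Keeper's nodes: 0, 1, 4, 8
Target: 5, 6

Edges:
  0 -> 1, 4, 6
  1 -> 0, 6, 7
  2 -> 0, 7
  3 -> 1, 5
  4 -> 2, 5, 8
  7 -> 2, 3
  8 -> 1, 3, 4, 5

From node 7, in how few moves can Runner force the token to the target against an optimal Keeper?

A0 = {5, 6}
A1: add {3} — 3 (Runner) has 3→5.
A2: add {7} — 7 (Runner) has 7→3.
7 enters the attractor at level 2, so Runner can force the target in 2 moves from there.

2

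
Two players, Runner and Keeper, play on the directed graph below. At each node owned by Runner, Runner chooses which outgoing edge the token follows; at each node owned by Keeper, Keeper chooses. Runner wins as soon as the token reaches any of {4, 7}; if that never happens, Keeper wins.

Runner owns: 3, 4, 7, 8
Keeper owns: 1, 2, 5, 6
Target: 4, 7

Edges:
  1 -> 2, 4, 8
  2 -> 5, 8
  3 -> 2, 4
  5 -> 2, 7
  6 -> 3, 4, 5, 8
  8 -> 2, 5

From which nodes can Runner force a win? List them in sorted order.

3, 4, 7

A0 = {4, 7}
A1: add {3} — 3 (Runner) has 3→4.
A2 = A1; e.g. 1 (Keeper) can still go to 2. Fixed point.
Runner's winning region = {3, 4, 7}.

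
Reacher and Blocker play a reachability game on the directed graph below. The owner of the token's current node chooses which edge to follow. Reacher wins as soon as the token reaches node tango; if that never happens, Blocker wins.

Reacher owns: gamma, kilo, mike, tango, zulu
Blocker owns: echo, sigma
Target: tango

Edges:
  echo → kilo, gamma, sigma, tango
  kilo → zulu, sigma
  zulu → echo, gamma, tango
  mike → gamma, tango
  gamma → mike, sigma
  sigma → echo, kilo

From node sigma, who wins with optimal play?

Blocker

A0 = {tango}
A1: add {mike, zulu} — zulu (Reacher) has zulu→tango; mike (Reacher) has mike→tango.
A2: add {gamma, kilo} — kilo (Reacher) has kilo→zulu; gamma (Reacher) has gamma→mike.
A3 = A2; e.g. echo (Blocker) can still go to sigma. Fixed point.
sigma never enters the attractor, so Blocker can avoid the target forever.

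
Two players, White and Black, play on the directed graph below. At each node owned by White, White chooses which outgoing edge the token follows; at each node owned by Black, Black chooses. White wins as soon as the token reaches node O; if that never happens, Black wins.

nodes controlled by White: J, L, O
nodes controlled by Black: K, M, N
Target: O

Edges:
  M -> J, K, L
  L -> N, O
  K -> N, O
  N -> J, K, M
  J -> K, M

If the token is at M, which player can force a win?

A0 = {O}
A1: add {L} — L (White) has L→O.
A2 = A1; e.g. J (White) has no edge into A1. Fixed point.
M never enters the attractor, so Black can avoid the target forever.

Black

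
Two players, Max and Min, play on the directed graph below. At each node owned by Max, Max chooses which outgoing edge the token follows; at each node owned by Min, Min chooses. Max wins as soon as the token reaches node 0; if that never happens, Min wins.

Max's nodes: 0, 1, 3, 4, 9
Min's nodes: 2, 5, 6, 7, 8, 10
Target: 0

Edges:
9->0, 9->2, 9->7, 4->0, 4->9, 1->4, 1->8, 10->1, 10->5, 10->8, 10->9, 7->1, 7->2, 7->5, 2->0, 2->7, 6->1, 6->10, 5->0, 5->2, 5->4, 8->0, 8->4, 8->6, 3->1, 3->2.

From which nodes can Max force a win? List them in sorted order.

A0 = {0}
A1: add {4, 9} — 4 (Max) has 4→0; 9 (Max) has 9→0.
A2: add {1} — 1 (Max) has 1→4.
A3: add {3} — 3 (Max) has 3→1.
A4 = A3; e.g. 2 (Min) can still go to 7. Fixed point.
Max's winning region = {0, 1, 3, 4, 9}.

0, 1, 3, 4, 9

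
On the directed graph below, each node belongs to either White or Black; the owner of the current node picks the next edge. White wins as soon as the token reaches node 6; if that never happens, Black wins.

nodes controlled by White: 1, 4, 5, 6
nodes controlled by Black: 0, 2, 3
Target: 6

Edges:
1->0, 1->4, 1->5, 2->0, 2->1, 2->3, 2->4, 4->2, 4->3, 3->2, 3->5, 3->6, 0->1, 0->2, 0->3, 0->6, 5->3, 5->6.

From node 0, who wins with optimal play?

Black

A0 = {6}
A1: add {5} — 5 (White) has 5→6.
A2: add {1} — 1 (White) has 1→5.
A3 = A2; e.g. 0 (Black) can still go to 2. Fixed point.
0 never enters the attractor, so Black can avoid the target forever.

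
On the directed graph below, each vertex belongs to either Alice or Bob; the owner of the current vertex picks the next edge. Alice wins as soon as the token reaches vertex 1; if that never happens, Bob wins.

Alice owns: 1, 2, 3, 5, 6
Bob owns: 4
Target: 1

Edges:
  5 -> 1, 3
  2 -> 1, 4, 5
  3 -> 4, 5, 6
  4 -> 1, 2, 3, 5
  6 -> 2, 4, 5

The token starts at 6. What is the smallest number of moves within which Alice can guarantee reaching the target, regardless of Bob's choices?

2

A0 = {1}
A1: add {2, 5} — 2 (Alice) has 2→1; 5 (Alice) has 5→1.
A2: add {3, 6} — 3 (Alice) has 3→5; 6 (Alice) has 6→2.
6 enters the attractor at level 2, so Alice can force the target in 2 moves from there.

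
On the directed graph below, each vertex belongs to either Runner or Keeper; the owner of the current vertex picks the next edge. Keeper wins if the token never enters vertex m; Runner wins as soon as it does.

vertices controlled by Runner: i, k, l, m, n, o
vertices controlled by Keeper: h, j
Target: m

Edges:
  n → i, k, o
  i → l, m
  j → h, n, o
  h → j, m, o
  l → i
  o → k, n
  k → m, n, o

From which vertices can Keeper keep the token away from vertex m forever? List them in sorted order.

h, j

A0 = {m}
A1: add {i, k} — i (Runner) has i→m; k (Runner) has k→m.
A2: add {l, n, o} — l (Runner) has l→i; n (Runner) has n→i; o (Runner) has o→k.
A3 = A2; e.g. h (Keeper) can still go to j. Fixed point.
Runner's attractor = {i, k, l, m, n, o}; Keeper avoids the target exactly from the complement.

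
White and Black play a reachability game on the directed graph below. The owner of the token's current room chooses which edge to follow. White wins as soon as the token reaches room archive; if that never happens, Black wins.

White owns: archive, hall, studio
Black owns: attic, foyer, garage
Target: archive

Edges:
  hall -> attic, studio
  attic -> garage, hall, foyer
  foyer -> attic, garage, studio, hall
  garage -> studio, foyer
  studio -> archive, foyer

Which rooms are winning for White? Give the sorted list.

archive, hall, studio

A0 = {archive}
A1: add {studio} — studio (White) has studio→archive.
A2: add {hall} — hall (White) has hall→studio.
A3 = A2; e.g. attic (Black) can still go to garage. Fixed point.
White's winning region = {archive, hall, studio}.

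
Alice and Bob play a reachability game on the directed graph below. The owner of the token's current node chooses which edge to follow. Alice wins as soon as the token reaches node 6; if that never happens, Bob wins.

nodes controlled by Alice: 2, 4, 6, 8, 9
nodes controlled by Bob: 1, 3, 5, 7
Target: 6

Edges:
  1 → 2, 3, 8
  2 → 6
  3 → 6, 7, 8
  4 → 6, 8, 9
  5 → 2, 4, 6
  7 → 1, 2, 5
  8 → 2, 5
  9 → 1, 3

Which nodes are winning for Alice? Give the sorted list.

A0 = {6}
A1: add {2, 4} — 2 (Alice) has 2→6; 4 (Alice) has 4→6.
A2: add {5, 8} — 5 (Bob): all of {2, 4, 6} already in; 8 (Alice) has 8→2.
A3 = A2; e.g. 1 (Bob) can still go to 3. Fixed point.
Alice's winning region = {2, 4, 5, 6, 8}.

2, 4, 5, 6, 8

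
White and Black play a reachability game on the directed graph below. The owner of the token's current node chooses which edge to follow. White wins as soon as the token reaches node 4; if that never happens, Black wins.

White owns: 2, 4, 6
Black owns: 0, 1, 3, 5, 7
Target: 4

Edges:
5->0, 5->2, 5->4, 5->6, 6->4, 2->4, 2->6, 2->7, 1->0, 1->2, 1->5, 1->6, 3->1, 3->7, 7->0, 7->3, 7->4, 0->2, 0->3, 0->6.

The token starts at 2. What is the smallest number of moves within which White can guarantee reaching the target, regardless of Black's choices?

1

A0 = {4}
A1: add {2, 6} — 2 (White) has 2→4; 6 (White) has 6→4.
A2 = A1; e.g. 0 (Black) can still go to 3. Fixed point.
2 enters the attractor at level 1, so White can force the target in 1 move from there.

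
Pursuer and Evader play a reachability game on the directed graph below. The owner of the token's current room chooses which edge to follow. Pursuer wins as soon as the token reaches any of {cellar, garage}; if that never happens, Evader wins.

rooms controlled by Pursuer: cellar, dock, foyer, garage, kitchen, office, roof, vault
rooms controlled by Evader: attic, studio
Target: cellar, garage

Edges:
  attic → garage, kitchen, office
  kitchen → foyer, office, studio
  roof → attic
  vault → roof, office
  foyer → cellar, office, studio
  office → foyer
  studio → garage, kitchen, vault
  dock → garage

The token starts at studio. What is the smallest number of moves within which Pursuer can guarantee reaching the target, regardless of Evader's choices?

A0 = {cellar, garage}
A1: add {dock, foyer} — foyer (Pursuer) has foyer→cellar; dock (Pursuer) has dock→garage.
A2: add {kitchen, office} — kitchen (Pursuer) has kitchen→foyer; office (Pursuer) has office→foyer.
A3: add {attic, vault} — attic (Evader): all of {garage, kitchen, office} already in; vault (Pursuer) has vault→office.
A4: add {roof, studio} — roof (Pursuer) has roof→attic; studio (Evader): all of {garage, kitchen, vault} already in.
A4 = all vertices. Fixed point.
studio enters the attractor at level 4, so Pursuer can force the target in 4 moves from there.

4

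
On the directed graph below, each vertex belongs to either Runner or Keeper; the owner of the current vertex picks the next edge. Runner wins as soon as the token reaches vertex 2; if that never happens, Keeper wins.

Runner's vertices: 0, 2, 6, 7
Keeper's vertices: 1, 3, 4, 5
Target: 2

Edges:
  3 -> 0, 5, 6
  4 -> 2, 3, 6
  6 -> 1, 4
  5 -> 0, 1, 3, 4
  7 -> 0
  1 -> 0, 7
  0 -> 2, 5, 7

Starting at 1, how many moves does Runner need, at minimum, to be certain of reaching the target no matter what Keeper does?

3

A0 = {2}
A1: add {0} — 0 (Runner) has 0→2.
A2: add {7} — 7 (Runner) has 7→0.
A3: add {1} — 1 (Keeper): all of {0, 7} already in.
1 enters the attractor at level 3, so Runner can force the target in 3 moves from there.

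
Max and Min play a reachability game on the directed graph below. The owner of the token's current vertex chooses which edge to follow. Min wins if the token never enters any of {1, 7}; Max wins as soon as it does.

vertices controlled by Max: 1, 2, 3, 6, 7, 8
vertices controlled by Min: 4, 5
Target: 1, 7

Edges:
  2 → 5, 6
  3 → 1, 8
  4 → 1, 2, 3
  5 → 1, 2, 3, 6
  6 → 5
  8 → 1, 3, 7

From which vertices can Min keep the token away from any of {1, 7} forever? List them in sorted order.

A0 = {1, 7}
A1: add {3, 8} — 3 (Max) has 3→1; 8 (Max) has 8→1.
A2 = A1; e.g. 2 (Max) has no edge into A1. Fixed point.
Max's attractor = {1, 3, 7, 8}; Min avoids the target exactly from the complement.

2, 4, 5, 6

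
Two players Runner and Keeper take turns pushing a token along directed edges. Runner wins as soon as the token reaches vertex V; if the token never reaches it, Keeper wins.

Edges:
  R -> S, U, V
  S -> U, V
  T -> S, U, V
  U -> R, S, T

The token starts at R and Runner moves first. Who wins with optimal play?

Runner

Track states (vertex, player-to-move).
A0 = {(V,Runner), (V,Keeper)}
A1: add {(R,Runner), (S,Runner), (T,Runner)}.
(R,Runner) ∈ A1 ⇒ Runner forces the target.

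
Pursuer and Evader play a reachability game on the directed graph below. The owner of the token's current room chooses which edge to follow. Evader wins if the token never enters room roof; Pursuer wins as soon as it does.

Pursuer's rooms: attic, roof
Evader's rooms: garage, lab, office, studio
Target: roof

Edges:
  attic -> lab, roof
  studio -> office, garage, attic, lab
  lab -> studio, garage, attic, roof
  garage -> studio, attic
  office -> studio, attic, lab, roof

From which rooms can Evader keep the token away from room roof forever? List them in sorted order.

garage, lab, office, studio

A0 = {roof}
A1: add {attic} — attic (Pursuer) has attic→roof.
A2 = A1; e.g. office (Evader) can still go to studio. Fixed point.
Pursuer's attractor = {attic, roof}; Evader avoids the target exactly from the complement.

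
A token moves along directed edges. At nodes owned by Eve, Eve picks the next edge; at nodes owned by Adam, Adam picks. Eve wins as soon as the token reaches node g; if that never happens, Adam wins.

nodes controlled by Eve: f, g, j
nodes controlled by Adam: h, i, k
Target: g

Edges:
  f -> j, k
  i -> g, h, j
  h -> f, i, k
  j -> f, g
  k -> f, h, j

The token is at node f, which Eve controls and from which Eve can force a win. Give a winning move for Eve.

j

A0 = {g}
A1: add {j} — j (Eve) has j→g.
A2: add {f} — f (Eve) has f→j.
A3 = A2; e.g. h (Adam) can still go to i. Fixed point.
From f, successor j is in the attractor (rank 1); the other successor k is not.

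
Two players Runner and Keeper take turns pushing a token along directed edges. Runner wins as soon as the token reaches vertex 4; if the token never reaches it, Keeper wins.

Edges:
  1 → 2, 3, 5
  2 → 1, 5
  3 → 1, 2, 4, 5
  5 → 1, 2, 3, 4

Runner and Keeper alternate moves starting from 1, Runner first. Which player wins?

Keeper

Track states (vertex, player-to-move).
A0 = {(4,Runner), (4,Keeper)}
A1: add {(3,Runner), (5,Runner)}.
A2 = A1; e.g. (1,Runner) stays out. (1,Runner) never enters ⇒ Keeper avoids the target.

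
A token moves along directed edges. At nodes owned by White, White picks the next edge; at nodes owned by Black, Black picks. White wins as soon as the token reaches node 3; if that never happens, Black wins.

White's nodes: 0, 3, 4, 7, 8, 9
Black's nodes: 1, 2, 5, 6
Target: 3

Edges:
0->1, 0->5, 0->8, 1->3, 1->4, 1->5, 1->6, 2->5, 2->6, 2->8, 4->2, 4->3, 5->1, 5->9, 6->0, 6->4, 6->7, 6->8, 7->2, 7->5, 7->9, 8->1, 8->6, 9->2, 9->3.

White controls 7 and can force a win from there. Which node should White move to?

A0 = {3}
A1: add {4, 9} — 4 (White) has 4→3; 9 (White) has 9→3.
A2: add {7} — 7 (White) has 7→9.
A3 = A2; e.g. 0 (White) has no edge into A2. Fixed point.
From 7, successor 9 is in the attractor (rank 1); the other successors 2, 5 are not.

9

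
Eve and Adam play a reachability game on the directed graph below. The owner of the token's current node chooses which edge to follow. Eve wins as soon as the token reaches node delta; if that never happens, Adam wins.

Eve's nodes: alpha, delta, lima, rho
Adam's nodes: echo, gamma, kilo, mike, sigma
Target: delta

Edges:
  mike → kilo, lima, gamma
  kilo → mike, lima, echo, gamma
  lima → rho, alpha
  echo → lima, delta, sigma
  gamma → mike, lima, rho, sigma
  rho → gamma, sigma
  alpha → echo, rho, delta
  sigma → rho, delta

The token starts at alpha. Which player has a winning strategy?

A0 = {delta}
A1: add {alpha} — alpha (Eve) has alpha→delta.
alpha ∈ A1, so Eve can force the target.

Eve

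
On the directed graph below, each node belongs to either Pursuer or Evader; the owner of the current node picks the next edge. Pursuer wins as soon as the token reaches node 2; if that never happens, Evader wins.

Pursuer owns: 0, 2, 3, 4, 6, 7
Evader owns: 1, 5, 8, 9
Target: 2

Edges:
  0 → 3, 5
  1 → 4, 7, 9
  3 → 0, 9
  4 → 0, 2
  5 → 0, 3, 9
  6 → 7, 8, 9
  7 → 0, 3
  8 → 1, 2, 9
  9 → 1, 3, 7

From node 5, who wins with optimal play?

Evader

A0 = {2}
A1: add {4} — 4 (Pursuer) has 4→2.
A2 = A1; e.g. 0 (Pursuer) has no edge into A1. Fixed point.
5 never enters the attractor, so Evader can avoid the target forever.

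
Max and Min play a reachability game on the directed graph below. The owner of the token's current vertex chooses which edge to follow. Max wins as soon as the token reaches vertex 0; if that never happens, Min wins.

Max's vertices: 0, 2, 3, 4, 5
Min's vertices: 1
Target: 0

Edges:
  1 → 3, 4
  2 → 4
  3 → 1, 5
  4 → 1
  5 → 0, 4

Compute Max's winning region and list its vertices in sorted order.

A0 = {0}
A1: add {5} — 5 (Max) has 5→0.
A2: add {3} — 3 (Max) has 3→5.
A3 = A2; e.g. 1 (Min) can still go to 4. Fixed point.
Max's winning region = {0, 3, 5}.

0, 3, 5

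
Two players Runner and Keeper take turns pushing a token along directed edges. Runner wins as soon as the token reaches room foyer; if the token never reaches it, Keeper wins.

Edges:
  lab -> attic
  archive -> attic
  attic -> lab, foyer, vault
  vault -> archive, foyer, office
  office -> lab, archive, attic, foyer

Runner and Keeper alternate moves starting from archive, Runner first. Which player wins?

Track states (vertex, player-to-move).
A0 = {(foyer,Runner), (foyer,Keeper)}
A1: add {(attic,Runner), (vault,Runner), (office,Runner)}.
A2: add {(lab,Keeper), (archive,Keeper)}.
A3 = A2; e.g. (lab,Runner) stays out. (archive,Runner) never enters ⇒ Keeper avoids the target.

Keeper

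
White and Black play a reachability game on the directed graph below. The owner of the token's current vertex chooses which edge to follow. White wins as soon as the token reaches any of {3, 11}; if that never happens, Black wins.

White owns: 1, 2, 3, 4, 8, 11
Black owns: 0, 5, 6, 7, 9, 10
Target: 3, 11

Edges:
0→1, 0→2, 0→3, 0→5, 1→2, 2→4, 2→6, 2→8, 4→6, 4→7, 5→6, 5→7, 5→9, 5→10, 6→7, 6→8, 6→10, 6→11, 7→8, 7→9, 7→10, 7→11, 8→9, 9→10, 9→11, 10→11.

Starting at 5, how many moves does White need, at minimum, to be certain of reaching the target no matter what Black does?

A0 = {3, 11}
A1: add {10} — 10 (Black): all of {11} already in.
A2: add {9} — 9 (Black): all of {10, 11} already in.
A3: add {8} — 8 (White) has 8→9.
A4: add {2, 7} — 2 (White) has 2→8; 7 (Black): all of {8, 9, 10, 11} already in.
A5: add {1, 4, 6} — 1 (White) has 1→2; 4 (White) has 4→7; 6 (Black): all of {7, 8, 10, 11} already in.
A6: add {5} — 5 (Black): all of {6, 7, 9, 10} already in.
5 enters the attractor at level 6, so White can force the target in 6 moves from there.

6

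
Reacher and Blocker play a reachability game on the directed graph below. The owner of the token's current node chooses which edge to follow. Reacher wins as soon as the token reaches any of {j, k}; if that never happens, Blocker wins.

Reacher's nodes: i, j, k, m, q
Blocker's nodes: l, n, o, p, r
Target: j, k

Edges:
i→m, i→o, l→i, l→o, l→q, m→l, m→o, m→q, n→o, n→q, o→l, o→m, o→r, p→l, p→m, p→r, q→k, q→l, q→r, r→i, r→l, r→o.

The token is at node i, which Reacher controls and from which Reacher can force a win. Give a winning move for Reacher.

m

A0 = {j, k}
A1: add {q} — q (Reacher) has q→k.
A2: add {m} — m (Reacher) has m→q.
A3: add {i} — i (Reacher) has i→m.
A4 = A3; e.g. l (Blocker) can still go to o. Fixed point.
From i, successor m is in the attractor (rank 2); the other successor o is not.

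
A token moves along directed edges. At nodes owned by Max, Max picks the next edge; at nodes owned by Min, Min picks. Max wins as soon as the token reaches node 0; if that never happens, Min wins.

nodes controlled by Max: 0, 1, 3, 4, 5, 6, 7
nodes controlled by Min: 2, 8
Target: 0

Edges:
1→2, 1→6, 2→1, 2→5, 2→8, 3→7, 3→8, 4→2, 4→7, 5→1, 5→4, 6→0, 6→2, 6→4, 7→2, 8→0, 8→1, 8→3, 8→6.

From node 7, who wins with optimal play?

Min

A0 = {0}
A1: add {6} — 6 (Max) has 6→0.
A2: add {1} — 1 (Max) has 1→6.
A3: add {5} — 5 (Max) has 5→1.
A4 = A3; e.g. 2 (Min) can still go to 8. Fixed point.
7 never enters the attractor, so Min can avoid the target forever.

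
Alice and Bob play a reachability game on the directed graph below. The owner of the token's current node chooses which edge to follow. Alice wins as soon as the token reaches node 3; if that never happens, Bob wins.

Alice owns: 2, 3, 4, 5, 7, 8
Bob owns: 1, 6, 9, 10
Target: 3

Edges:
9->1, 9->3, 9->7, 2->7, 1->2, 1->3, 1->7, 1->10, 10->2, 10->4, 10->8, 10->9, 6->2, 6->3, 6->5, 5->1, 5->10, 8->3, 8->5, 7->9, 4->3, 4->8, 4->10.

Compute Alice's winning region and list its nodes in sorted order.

A0 = {3}
A1: add {4, 8} — 4 (Alice) has 4→3; 8 (Alice) has 8→3.
A2 = A1; e.g. 1 (Bob) can still go to 2. Fixed point.
Alice's winning region = {3, 4, 8}.

3, 4, 8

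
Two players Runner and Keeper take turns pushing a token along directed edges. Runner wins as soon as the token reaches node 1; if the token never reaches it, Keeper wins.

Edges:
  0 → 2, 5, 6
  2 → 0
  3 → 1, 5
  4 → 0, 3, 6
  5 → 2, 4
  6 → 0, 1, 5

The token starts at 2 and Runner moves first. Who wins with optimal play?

Track states (vertex, player-to-move).
A0 = {(1,Runner), (1,Keeper)}
A1: add {(3,Runner), (6,Runner)}.
A2 = A1; e.g. (0,Runner) stays out. (2,Runner) never enters ⇒ Keeper avoids the target.

Keeper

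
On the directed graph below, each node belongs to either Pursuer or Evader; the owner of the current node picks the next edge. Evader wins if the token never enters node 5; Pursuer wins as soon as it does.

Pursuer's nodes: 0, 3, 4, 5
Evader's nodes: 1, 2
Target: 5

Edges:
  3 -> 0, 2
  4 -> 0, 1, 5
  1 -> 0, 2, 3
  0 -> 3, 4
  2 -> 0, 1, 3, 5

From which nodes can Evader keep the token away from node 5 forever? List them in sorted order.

1, 2

A0 = {5}
A1: add {4} — 4 (Pursuer) has 4→5.
A2: add {0} — 0 (Pursuer) has 0→4.
A3: add {3} — 3 (Pursuer) has 3→0.
A4 = A3; e.g. 1 (Evader) can still go to 2. Fixed point.
Pursuer's attractor = {0, 3, 4, 5}; Evader avoids the target exactly from the complement.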